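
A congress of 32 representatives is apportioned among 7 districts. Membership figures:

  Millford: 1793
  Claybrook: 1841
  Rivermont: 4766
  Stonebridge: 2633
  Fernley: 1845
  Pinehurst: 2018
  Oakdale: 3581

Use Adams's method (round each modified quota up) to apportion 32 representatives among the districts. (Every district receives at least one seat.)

Standard divisor 18477/32 ≈ 577.406; standard quotas: Millford 3.105, Claybrook 3.188, Rivermont 8.254, Stonebridge 4.560, Fernley 3.195, Pinehurst 3.495, Oakdale 6.202.
Rounding up gives 4, 4, 9, 5, 4, 4, 7 = 37 seats, so the divisor must be adjusted.
With modified divisor 640: modified quotas Millford 2.802, Claybrook 2.877, Rivermont 7.447, Stonebridge 4.114, Fernley 2.883, Pinehurst 3.153, Oakdale 5.595.
Rounding up: Millford 3, Claybrook 3, Rivermont 8, Stonebridge 5, Fernley 3, Pinehurst 4, Oakdale 6 (total 32).

Millford 3, Claybrook 3, Rivermont 8, Stonebridge 5, Fernley 3, Pinehurst 4, Oakdale 6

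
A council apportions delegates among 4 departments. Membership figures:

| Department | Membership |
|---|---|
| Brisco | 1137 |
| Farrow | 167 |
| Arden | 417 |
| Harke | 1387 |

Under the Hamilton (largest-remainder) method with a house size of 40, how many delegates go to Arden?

The standard divisor is 3108/40 ≈ 77.7.
Standard quotas: Brisco 14.633, Farrow 2.149, Arden 5.367, Harke 17.851.
Lower quotas: Brisco 14, Farrow 2, Arden 5, Harke 17 (sum 38, leaving 2 seats).
Remainders in descending order: Harke 0.851, Brisco 0.633, Arden 0.367, Farrow 0.149.
The surplus seats go to Harke, Brisco.
Arden receives 5.

5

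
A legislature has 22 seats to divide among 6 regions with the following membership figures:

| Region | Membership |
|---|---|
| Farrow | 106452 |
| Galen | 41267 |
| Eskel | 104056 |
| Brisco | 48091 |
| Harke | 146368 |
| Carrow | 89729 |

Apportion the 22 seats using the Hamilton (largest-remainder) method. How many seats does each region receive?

Farrow 4; Galen 2; Eskel 4; Brisco 2; Harke 6; Carrow 4

Standard divisor: 535963 ÷ 22 ≈ 24361.955.
Standard quotas: Farrow 4.3696, Galen 1.6939, Eskel 4.2713, Brisco 1.9740, Harke 6.0081, Carrow 3.6832.
Lower quotas: Farrow 4, Galen 1, Eskel 4, Brisco 1, Harke 6, Carrow 3 (sum 19, leaving 3 seats).
Remainders in descending order: Brisco 0.9740, Galen 0.6939, Carrow 0.6832, Farrow 0.3696, Eskel 0.2713, Harke 0.0081.
The surplus seats go to Brisco, Galen, Carrow.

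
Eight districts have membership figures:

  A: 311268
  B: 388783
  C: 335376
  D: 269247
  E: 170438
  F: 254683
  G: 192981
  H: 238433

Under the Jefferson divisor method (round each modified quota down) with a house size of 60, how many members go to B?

Standard divisor 2161209/60 ≈ 36020.15; standard quotas: A 8.641, B 10.793, C 9.311, D 7.475, E 4.732, F 7.071, G 5.358, H 6.619.
Rounding down gives 8, 10, 9, 7, 4, 7, 5, 6 = 56 seats, so the divisor must be adjusted.
With modified divisor 33900: modified quotas A 9.182, B 11.469, C 9.893, D 7.942, E 5.028, F 7.513, G 5.693, H 7.033.
Rounding down: A 9, B 11, C 9, D 7, E 5, F 7, G 5, H 7 (total 60).
B receives 11.

11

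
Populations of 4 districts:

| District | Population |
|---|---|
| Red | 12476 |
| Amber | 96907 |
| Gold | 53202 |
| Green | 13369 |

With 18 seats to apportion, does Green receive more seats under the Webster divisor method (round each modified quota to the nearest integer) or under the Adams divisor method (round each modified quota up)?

Adams

Webster: Red 1, Amber 10, Gold 6, Green 1.
Adams: Red 2, Amber 9, Gold 5, Green 2.
Green gets 1 under Webster and 2 under Adams.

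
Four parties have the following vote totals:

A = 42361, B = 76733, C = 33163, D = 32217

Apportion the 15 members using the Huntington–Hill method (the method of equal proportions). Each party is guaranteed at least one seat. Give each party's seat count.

A=3; B=6; C=3; D=3

With divisor 12691: modified quotas A 3.338, B 6.046, C 2.613, D 2.539.
Geometric-mean thresholds: A √(3·4)=3.464, B √(6·7)=6.481, C √(2·3)=2.449, D √(2·3)=2.449.
Each quota rounded against its threshold gives A 3, B 6, C 3, D 3 (total 15).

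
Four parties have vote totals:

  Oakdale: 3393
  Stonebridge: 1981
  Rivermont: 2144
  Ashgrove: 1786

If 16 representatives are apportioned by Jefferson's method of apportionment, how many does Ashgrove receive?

Standard divisor 9304/16 ≈ 581.5; standard quotas: Oakdale 5.835, Stonebridge 3.407, Rivermont 3.687, Ashgrove 3.071.
Rounding down gives 5, 3, 3, 3 = 14 seats, so the divisor must be adjusted.
With modified divisor 500: modified quotas Oakdale 6.786, Stonebridge 3.962, Rivermont 4.288, Ashgrove 3.572.
Rounding down: Oakdale 6, Stonebridge 3, Rivermont 4, Ashgrove 3 (total 16).
Ashgrove receives 3.

3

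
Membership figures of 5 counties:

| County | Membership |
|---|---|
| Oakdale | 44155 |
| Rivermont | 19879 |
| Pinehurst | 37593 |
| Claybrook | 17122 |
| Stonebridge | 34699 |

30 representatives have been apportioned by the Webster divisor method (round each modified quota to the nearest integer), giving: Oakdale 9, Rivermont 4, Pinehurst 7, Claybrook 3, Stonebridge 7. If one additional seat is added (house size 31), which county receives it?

Priority for the next seat is population ÷ (current seats + 0.5).
Priorities: Oakdale 4647.895, Rivermont 4417.556, Pinehurst 5012.400, Claybrook 4892.000, Stonebridge 4626.533.
Highest priority: Pinehurst.

Pinehurst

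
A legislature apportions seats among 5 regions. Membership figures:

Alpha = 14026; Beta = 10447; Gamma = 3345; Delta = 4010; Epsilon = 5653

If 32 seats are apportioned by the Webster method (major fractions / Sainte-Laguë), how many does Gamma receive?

3

Standard divisor 37481/32 ≈ 1171.281; standard quotas: Alpha 11.975, Beta 8.919, Gamma 2.856, Delta 3.424, Epsilon 4.826.
Rounding to the nearest integer gives Alpha 12, Beta 9, Gamma 3, Delta 3, Epsilon 5 — total 32, matching the house size, so no adjustment is needed.
Gamma receives 3.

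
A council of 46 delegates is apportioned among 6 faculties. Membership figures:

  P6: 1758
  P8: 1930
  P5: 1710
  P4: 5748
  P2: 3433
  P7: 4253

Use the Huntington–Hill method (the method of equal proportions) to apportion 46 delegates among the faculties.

With divisor 405: modified quotas P6 4.341, P8 4.765, P5 4.222, P4 14.193, P2 8.477, P7 10.501.
Geometric-mean thresholds: P6 √(4·5)=4.472, P8 √(4·5)=4.472, P5 √(4·5)=4.472, P4 √(14·15)=14.491, P2 √(8·9)=8.485, P7 √(10·11)=10.488.
Each quota rounded against its threshold gives P6 4, P8 5, P5 4, P4 14, P2 8, P7 11 (total 46).

P6 4, P8 5, P5 4, P4 14, P2 8, P7 11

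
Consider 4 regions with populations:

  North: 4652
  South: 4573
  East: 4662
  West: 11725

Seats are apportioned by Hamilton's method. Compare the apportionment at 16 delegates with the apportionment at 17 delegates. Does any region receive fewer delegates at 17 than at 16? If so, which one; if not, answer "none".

At 16 seats: North 3, South 3, East 3, West 7.
At 17 seats: North 3, South 3, East 3, West 8.
No region's allocation decreased.

none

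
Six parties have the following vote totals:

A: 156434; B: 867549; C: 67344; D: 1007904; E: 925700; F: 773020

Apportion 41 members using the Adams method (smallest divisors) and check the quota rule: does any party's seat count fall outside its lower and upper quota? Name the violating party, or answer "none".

Standard quotas: A 1.689, B 9.365, C 0.727, D 10.881, E 9.993, F 8.345.
Adams allocation: A 2, B 9, C 1, D 11, E 10, F 8.
Every allocation lies between the lower and upper quota.

none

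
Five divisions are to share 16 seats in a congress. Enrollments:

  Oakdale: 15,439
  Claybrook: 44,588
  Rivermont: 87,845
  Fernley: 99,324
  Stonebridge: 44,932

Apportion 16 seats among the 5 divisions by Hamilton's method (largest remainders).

Standard divisor: 292128 ÷ 16 = 18258.
Standard quotas: Oakdale 0.8456, Claybrook 2.4421, Rivermont 4.8113, Fernley 5.4400, Stonebridge 2.4609.
Lower quotas: Oakdale 0, Claybrook 2, Rivermont 4, Fernley 5, Stonebridge 2 (sum 13, leaving 3 seats).
Remainders in descending order: Oakdale 0.8456, Rivermont 0.8113, Stonebridge 0.4609, Claybrook 0.4421, Fernley 0.4400.
Largest remainders: Oakdale, Rivermont, Stonebridge receive the extra seats.

Oakdale 1, Claybrook 2, Rivermont 5, Fernley 5, Stonebridge 3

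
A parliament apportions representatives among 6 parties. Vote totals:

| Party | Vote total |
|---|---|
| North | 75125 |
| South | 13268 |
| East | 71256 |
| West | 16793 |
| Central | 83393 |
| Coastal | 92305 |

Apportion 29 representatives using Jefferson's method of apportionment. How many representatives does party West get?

Standard divisor 352140/29 ≈ 12142.759; standard quotas: North 6.187, South 1.093, East 5.868, West 1.383, Central 6.868, Coastal 7.602.
Rounding down gives 6, 1, 5, 1, 6, 7 = 26 seats, so the divisor must be adjusted.
With modified divisor 11100: modified quotas North 6.768, South 1.195, East 6.419, West 1.513, Central 7.513, Coastal 8.316.
Rounding down: North 6, South 1, East 6, West 1, Central 7, Coastal 8 (total 29).
West receives 1.

1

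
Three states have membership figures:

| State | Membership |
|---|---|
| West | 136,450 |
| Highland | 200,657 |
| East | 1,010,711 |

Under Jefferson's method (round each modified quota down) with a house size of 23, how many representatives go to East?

Standard divisor 1347818/23 ≈ 58600.783; standard quotas: West 2.328, Highland 3.424, East 17.247.
Rounding down gives 2, 3, 17 = 22 seats, so the divisor must be adjusted.
With modified divisor 54700: modified quotas West 2.495, Highland 3.668, East 18.477.
Rounding down: West 2, Highland 3, East 18 (total 23).
East receives 18.

18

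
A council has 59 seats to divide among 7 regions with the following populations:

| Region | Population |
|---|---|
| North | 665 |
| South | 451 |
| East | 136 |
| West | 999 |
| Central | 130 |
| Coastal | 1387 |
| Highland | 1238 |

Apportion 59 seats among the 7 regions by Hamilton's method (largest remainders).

North 8, South 5, East 2, West 12, Central 1, Coastal 16, Highland 15

Total 5006; standard divisor 5006/59 ≈ 84.847.
Standard quotas: North 7.838, South 5.315, East 1.603, West 11.774, Central 1.532, Coastal 16.347, Highland 14.591.
Lower quotas: North 7, South 5, East 1, West 11, Central 1, Coastal 16, Highland 14 (sum 55, leaving 4 seats).
Remainders in descending order: North 0.838, West 0.774, East 0.603, Highland 0.591, Central 0.532, Coastal 0.347, South 0.315.
Largest remainders: North, West, East, Highland receive the extra seats.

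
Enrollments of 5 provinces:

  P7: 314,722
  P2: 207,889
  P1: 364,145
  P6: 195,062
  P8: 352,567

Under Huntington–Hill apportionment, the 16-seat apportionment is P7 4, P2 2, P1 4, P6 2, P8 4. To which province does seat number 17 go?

Priority for the next seat is population ÷ (√(s·(s+1))).
Priorities: P7 70373.979, P2 84870.329, P1 81425.297, P6 79633.728, P8 78836.378.
Highest priority: P2.

P2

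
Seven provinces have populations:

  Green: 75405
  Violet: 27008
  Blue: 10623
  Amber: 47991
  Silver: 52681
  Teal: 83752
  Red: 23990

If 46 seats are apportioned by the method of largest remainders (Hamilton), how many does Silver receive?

Standard divisor: 321450 ÷ 46 ≈ 6988.043.
Standard quotas: Green 10.7906, Violet 3.8649, Blue 1.5202, Amber 6.8676, Silver 7.5387, Teal 11.9850, Red 3.4330.
Lower quotas: Green 10, Violet 3, Blue 1, Amber 6, Silver 7, Teal 11, Red 3 (sum 41, leaving 5 seats).
Remainders in descending order: Teal 0.9850, Amber 0.8676, Violet 0.8649, Green 0.7906, Silver 0.5387, Blue 0.5202, Red 0.4330.
The surplus seats go to Teal, Amber, Violet, Green, Silver.
Silver receives 8.

8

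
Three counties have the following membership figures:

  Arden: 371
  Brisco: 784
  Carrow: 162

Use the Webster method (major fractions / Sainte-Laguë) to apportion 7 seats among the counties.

Standard divisor 1317/7 ≈ 188.143; standard quotas: Arden 1.972, Brisco 4.167, Carrow 0.861.
Rounding to the nearest integer gives Arden 2, Brisco 4, Carrow 1 — total 7, matching the house size, so no adjustment is needed.

Arden 2, Brisco 4, Carrow 1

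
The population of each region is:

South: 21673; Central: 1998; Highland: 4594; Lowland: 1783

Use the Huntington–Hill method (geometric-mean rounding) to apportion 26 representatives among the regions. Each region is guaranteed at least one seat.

South 18, Central 2, Highland 4, Lowland 2

With divisor 1205: modified quotas South 17.986, Central 1.658, Highland 3.812, Lowland 1.480.
Geometric-mean thresholds: South √(17·18)=17.493, Central √(1·2)=1.414, Highland √(3·4)=3.464, Lowland √(1·2)=1.414.
Each quota rounded against its threshold gives South 18, Central 2, Highland 4, Lowland 2 (total 26).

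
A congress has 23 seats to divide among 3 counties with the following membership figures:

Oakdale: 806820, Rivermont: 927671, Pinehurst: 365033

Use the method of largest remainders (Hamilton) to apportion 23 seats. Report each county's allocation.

Oakdale: 9, Rivermont: 10, Pinehurst: 4

The standard divisor is 2099524/23 ≈ 91283.652.
Standard quotas: Oakdale 8.8386, Rivermont 10.1625, Pinehurst 3.9989.
Lower quotas: Oakdale 8, Rivermont 10, Pinehurst 3 (sum 21, leaving 2 seats).
Remainders in descending order: Pinehurst 0.9989, Oakdale 0.8386, Rivermont 0.1625.
Largest remainders: Pinehurst, Oakdale receive the extra seats.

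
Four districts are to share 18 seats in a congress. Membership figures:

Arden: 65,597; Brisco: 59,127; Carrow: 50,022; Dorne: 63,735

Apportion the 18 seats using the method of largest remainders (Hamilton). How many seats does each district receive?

Arden 5, Brisco 4, Carrow 4, Dorne 5

The standard divisor is 238481/18 ≈ 13248.944.
Standard quotas: Arden 4.9511, Brisco 4.4628, Carrow 3.7755, Dorne 4.8106.
Lower quotas: Arden 4, Brisco 4, Carrow 3, Dorne 4 (sum 15, leaving 3 seats).
Remainders in descending order: Arden 0.9511, Dorne 0.8106, Carrow 0.7755, Brisco 0.4628.
The surplus seats go to Arden, Dorne, Carrow.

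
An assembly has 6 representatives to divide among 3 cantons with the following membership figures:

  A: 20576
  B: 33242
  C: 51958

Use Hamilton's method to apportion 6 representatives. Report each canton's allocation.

A: 1, B: 2, C: 3

Standard divisor: 105776 ÷ 6 ≈ 17629.333.
Standard quotas: A 1.1671, B 1.8856, C 2.9472.
Lower quotas: A 1, B 1, C 2 (sum 4, leaving 2 seats).
Remainders in descending order: C 0.9472, B 0.8856, A 0.1671.
Largest remainders: C, B receive the extra seats.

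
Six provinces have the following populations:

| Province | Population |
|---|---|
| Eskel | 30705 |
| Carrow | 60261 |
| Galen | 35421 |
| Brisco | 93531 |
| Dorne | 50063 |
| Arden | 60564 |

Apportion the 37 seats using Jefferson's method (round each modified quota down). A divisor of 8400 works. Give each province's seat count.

With modified divisor 8400: modified quotas Eskel 3.655, Carrow 7.174, Galen 4.217, Brisco 11.135, Dorne 5.960, Arden 7.210.
Rounding down: Eskel 3, Carrow 7, Galen 4, Brisco 11, Dorne 5, Arden 7 (total 37).

Eskel 3, Carrow 7, Galen 4, Brisco 11, Dorne 5, Arden 7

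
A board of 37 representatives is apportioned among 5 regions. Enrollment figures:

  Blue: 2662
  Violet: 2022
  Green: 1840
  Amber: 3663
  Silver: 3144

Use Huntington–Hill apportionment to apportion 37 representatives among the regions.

With divisor 362: modified quotas Blue 7.354, Violet 5.586, Green 5.083, Amber 10.119, Silver 8.685.
Geometric-mean thresholds: Blue √(7·8)=7.483, Violet √(5·6)=5.477, Green √(5·6)=5.477, Amber √(10·11)=10.488, Silver √(8·9)=8.485.
Each quota rounded against its threshold gives Blue 7, Violet 6, Green 5, Amber 10, Silver 9 (total 37).

Blue: 7, Violet: 6, Green: 5, Amber: 10, Silver: 9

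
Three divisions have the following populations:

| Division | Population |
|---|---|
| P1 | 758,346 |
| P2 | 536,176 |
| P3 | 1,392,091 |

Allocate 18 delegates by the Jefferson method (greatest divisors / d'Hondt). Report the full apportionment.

P1 5, P2 3, P3 10

Standard divisor 2686613/18 ≈ 149256.278; standard quotas: P1 5.081, P2 3.592, P3 9.327.
Rounding down gives 5, 3, 9 = 17 seats, so the divisor must be adjusted.
With modified divisor 136600: modified quotas P1 5.552, P2 3.925, P3 10.191.
Rounding down: P1 5, P2 3, P3 10 (total 18).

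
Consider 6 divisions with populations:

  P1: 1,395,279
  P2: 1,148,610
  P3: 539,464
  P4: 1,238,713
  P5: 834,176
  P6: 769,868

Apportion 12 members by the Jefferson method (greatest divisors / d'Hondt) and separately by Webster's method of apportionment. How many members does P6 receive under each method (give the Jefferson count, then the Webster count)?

Jefferson: P1 3, P2 2, P3 1, P4 3, P5 2, P6 1.
Webster: P1 3, P2 2, P3 1, P4 2, P5 2, P6 2.
P6 gets 1 under Jefferson and 2 under Webster.

1 and 2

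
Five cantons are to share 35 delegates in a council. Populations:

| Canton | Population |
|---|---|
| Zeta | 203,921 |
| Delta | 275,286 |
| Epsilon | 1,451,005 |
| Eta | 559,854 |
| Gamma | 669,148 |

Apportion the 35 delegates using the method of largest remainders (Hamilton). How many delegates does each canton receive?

The standard divisor is 3159214/35 ≈ 90263.257.
Standard quotas: Zeta 2.2592, Delta 3.0498, Epsilon 16.0753, Eta 6.2025, Gamma 7.4133.
Lower quotas: Zeta 2, Delta 3, Epsilon 16, Eta 6, Gamma 7 (sum 34, leaving 1 seat).
Remainders in descending order: Gamma 0.4133, Zeta 0.2592, Eta 0.2025, Epsilon 0.0753, Delta 0.0498.
The surplus seat goes to Gamma.

Zeta=2, Delta=3, Epsilon=16, Eta=6, Gamma=8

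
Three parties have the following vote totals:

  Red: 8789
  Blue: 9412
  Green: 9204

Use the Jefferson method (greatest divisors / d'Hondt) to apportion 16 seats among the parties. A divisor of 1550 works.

Red=5; Blue=6; Green=5

With modified divisor 1550: modified quotas Red 5.670, Blue 6.072, Green 5.938.
Rounding down: Red 5, Blue 6, Green 5 (total 16).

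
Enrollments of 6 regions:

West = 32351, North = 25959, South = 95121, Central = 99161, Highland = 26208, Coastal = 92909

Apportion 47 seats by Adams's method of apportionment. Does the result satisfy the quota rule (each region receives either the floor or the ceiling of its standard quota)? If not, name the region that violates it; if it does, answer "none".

Standard quotas: West 4.091, North 3.282, South 12.027, Central 12.538, Highland 3.314, Coastal 11.748.
Adams allocation: West 4, North 4, South 12, Central 12, Highland 4, Coastal 11.
Every allocation lies between the lower and upper quota.

none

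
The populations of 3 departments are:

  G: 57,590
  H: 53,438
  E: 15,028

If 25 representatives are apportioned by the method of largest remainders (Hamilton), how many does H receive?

Total 126056; standard divisor 126056/25 ≈ 5042.24.
Standard quotas: G 11.4215, H 10.5981, E 2.9804.
Lower quotas: G 11, H 10, E 2 (sum 23, leaving 2 seats).
Remainders in descending order: E 0.9804, H 0.5981, G 0.4215.
Largest remainders: E, H receive the extra seats.
H receives 11.

11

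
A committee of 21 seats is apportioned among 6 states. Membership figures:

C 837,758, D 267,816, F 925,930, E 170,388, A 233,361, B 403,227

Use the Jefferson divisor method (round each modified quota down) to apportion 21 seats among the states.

C 7; D 2; F 7; E 1; A 1; B 3

Standard divisor 2838480/21 ≈ 135165.714; standard quotas: C 6.198, D 1.981, F 6.850, E 1.261, A 1.726, B 2.983.
Rounding down gives 6, 1, 6, 1, 1, 2 = 17 seats, so the divisor must be adjusted.
With modified divisor 118200: modified quotas C 7.088, D 2.266, F 7.834, E 1.442, A 1.974, B 3.411.
Rounding down: C 7, D 2, F 7, E 1, A 1, B 3 (total 21).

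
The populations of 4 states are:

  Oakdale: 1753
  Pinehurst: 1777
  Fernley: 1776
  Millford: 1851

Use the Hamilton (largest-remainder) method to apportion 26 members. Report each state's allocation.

The standard divisor is 7157/26 ≈ 275.269.
Standard quotas: Oakdale 6.368, Pinehurst 6.455, Fernley 6.452, Millford 6.724.
Lower quotas: Oakdale 6, Pinehurst 6, Fernley 6, Millford 6 (sum 24, leaving 2 seats).
Remainders in descending order: Millford 0.724, Pinehurst 0.455, Fernley 0.452, Oakdale 0.368.
Largest remainders: Millford, Pinehurst receive the extra seats.

Oakdale: 6, Pinehurst: 7, Fernley: 6, Millford: 7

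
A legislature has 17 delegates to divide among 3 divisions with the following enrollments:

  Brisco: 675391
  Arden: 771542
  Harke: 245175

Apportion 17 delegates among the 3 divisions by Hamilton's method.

Brisco=7, Arden=8, Harke=2

Total 1692108; standard divisor 1692108/17 ≈ 99535.765.
Standard quotas: Brisco 6.7854, Arden 7.7514, Harke 2.4632.
Lower quotas: Brisco 6, Arden 7, Harke 2 (sum 15, leaving 2 seats).
Remainders in descending order: Brisco 0.7854, Arden 0.7514, Harke 0.4632.
Largest remainders: Brisco, Arden receive the extra seats.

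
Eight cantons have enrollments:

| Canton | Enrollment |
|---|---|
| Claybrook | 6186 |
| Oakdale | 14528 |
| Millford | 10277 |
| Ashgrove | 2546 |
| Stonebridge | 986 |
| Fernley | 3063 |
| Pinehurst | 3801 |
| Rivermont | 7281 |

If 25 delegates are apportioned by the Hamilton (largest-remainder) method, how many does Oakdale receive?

The standard divisor is 48668/25 ≈ 1946.72.
Standard quotas: Claybrook 3.1777, Oakdale 7.4628, Millford 5.2791, Ashgrove 1.3078, Stonebridge 0.5065, Fernley 1.5734, Pinehurst 1.9525, Rivermont 3.7401.
Lower quotas: Claybrook 3, Oakdale 7, Millford 5, Ashgrove 1, Stonebridge 0, Fernley 1, Pinehurst 1, Rivermont 3 (sum 21, leaving 4 seats).
Remainders in descending order: Pinehurst 0.9525, Rivermont 0.7401, Fernley 0.5734, Stonebridge 0.5065, Oakdale 0.4628, Ashgrove 0.3078, Millford 0.2791, Claybrook 0.1777.
The surplus seats go to Pinehurst, Rivermont, Fernley, Stonebridge.
Oakdale receives 7.

7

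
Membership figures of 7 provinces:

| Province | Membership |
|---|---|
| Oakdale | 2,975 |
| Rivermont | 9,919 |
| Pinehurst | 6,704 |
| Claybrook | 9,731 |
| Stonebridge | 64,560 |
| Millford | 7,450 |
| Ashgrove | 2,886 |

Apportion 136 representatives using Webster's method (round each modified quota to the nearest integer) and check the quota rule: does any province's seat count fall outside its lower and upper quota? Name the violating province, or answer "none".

Standard quotas: Oakdale 3.882, Rivermont 12.943, Pinehurst 8.748, Claybrook 12.698, Stonebridge 84.242, Millford 9.721, Ashgrove 3.766.
Webster allocation: Oakdale 4, Rivermont 13, Pinehurst 9, Claybrook 13, Stonebridge 83, Millford 10, Ashgrove 4.
Stonebridge has quota 84.242 (lower 84, upper 85) but receives 83 — outside the quota interval.

Stonebridge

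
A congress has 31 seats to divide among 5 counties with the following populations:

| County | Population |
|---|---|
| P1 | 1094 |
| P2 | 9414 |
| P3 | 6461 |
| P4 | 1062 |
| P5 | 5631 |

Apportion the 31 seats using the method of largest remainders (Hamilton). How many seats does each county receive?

P1 2, P2 12, P3 9, P4 1, P5 7

Total 23662; standard divisor 23662/31 ≈ 763.29.
Standard quotas: P1 1.4333, P2 12.3334, P3 8.4647, P4 1.3913, P5 7.3773.
Lower quotas: P1 1, P2 12, P3 8, P4 1, P5 7 (sum 29, leaving 2 seats).
Remainders in descending order: P3 0.4647, P1 0.4333, P4 0.3913, P5 0.3773, P2 0.3334.
Largest remainders: P3, P1 receive the extra seats.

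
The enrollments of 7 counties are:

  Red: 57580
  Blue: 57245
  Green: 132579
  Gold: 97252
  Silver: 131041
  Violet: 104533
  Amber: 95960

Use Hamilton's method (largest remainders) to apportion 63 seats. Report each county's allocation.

Standard divisor: 676190 ÷ 63 ≈ 10733.175.
Standard quotas: Red 5.3647, Blue 5.3335, Green 12.3523, Gold 9.0609, Silver 12.2090, Violet 9.7392, Amber 8.9405.
Lower quotas: Red 5, Blue 5, Green 12, Gold 9, Silver 12, Violet 9, Amber 8 (sum 60, leaving 3 seats).
Remainders in descending order: Amber 0.9405, Violet 0.7392, Red 0.3647, Green 0.3523, Blue 0.3335, Silver 0.2090, Gold 0.0609.
The surplus seats go to Amber, Violet, Red.

Red 6; Blue 5; Green 12; Gold 9; Silver 12; Violet 10; Amber 9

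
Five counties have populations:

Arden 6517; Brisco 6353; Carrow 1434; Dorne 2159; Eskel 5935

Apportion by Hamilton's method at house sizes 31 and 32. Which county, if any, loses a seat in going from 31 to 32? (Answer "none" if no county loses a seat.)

none

At 31 seats: Arden 9, Brisco 9, Carrow 2, Dorne 3, Eskel 8.
At 32 seats: Arden 9, Brisco 9, Carrow 2, Dorne 3, Eskel 9.
No county's allocation decreased.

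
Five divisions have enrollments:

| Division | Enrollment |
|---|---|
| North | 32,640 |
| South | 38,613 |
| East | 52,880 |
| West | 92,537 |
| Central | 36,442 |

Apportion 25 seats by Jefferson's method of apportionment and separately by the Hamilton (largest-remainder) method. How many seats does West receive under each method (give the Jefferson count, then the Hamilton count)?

10 and 9

Jefferson: North 3, South 4, East 5, West 10, Central 3.
Hamilton: North 3, South 4, East 5, West 9, Central 4.
West gets 10 under Jefferson and 9 under Hamilton.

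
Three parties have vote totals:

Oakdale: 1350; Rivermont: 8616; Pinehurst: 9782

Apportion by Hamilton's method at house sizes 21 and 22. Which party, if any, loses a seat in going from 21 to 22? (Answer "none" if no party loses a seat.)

At 21 seats: Oakdale 2, Rivermont 9, Pinehurst 10.
At 22 seats: Oakdale 1, Rivermont 10, Pinehurst 11.
Oakdale drops from 2 to 1.

Oakdale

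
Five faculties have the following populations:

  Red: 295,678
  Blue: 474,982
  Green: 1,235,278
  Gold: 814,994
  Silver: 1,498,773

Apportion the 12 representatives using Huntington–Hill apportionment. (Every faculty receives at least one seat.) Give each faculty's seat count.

Red 1; Blue 1; Green 4; Gold 2; Silver 4

With divisor 346229: modified quotas Red 0.854, Blue 1.372, Green 3.568, Gold 2.354, Silver 4.329.
Geometric-mean thresholds: Red (min 1), Blue √(1·2)=1.414, Green √(3·4)=3.464, Gold √(2·3)=2.449, Silver √(4·5)=4.472.
Each quota rounded against its threshold gives Red 1, Blue 1, Green 4, Gold 2, Silver 4 (total 12).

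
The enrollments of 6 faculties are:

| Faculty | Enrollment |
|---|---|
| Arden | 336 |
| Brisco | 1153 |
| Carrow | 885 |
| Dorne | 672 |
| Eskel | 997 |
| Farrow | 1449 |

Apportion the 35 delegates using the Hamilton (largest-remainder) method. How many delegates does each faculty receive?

The standard divisor is 5492/35 ≈ 156.914.
Standard quotas: Arden 2.141, Brisco 7.348, Carrow 5.640, Dorne 4.283, Eskel 6.354, Farrow 9.234.
Lower quotas: Arden 2, Brisco 7, Carrow 5, Dorne 4, Eskel 6, Farrow 9 (sum 33, leaving 2 seats).
Remainders in descending order: Carrow 0.640, Eskel 0.354, Brisco 0.348, Dorne 0.283, Farrow 0.234, Arden 0.141.
Largest remainders: Carrow, Eskel receive the extra seats.

Arden 2; Brisco 7; Carrow 6; Dorne 4; Eskel 7; Farrow 9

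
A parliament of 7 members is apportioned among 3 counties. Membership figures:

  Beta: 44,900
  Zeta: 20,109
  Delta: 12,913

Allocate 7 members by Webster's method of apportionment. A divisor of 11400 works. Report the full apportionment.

Beta=4, Zeta=2, Delta=1

With modified divisor 11400: modified quotas Beta 3.939, Zeta 1.764, Delta 1.133.
Rounding to the nearest integer: Beta 4, Zeta 2, Delta 1 (total 7).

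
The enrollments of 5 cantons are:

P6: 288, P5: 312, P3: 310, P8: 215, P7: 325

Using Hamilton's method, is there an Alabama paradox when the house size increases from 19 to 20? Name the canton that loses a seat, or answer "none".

At 19 seats: P6 4, P5 4, P3 4, P8 3, P7 4.
At 20 seats: P6 4, P5 4, P3 4, P8 3, P7 5.
No canton's allocation decreased.

none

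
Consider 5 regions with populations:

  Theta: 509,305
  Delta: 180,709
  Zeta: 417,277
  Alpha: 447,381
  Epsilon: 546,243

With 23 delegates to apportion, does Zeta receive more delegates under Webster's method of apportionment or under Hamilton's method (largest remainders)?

Webster

Webster: Theta 5, Delta 2, Zeta 5, Alpha 5, Epsilon 6.
Hamilton: Theta 6, Delta 2, Zeta 4, Alpha 5, Epsilon 6.
Zeta gets 5 under Webster and 4 under Hamilton.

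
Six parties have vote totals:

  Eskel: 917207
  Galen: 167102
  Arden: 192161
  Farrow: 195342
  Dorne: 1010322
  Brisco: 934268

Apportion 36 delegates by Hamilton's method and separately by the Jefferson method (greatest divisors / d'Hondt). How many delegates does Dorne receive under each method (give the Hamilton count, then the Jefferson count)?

10 and 11

Hamilton: Eskel 10, Galen 2, Arden 2, Farrow 2, Dorne 10, Brisco 10.
Jefferson: Eskel 10, Galen 1, Arden 2, Farrow 2, Dorne 11, Brisco 10.
Dorne gets 10 under Hamilton and 11 under Jefferson.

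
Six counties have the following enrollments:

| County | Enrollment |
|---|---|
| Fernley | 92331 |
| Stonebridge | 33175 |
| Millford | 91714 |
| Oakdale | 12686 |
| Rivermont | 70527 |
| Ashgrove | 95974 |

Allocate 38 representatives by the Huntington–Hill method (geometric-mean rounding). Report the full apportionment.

Fernley 9, Stonebridge 3, Millford 9, Oakdale 1, Rivermont 7, Ashgrove 9

With divisor 10463: modified quotas Fernley 8.825, Stonebridge 3.171, Millford 8.766, Oakdale 1.212, Rivermont 6.741, Ashgrove 9.173.
Geometric-mean thresholds: Fernley √(8·9)=8.485, Stonebridge √(3·4)=3.464, Millford √(8·9)=8.485, Oakdale √(1·2)=1.414, Rivermont √(6·7)=6.481, Ashgrove √(9·10)=9.487.
Each quota rounded against its threshold gives Fernley 9, Stonebridge 3, Millford 9, Oakdale 1, Rivermont 7, Ashgrove 9 (total 38).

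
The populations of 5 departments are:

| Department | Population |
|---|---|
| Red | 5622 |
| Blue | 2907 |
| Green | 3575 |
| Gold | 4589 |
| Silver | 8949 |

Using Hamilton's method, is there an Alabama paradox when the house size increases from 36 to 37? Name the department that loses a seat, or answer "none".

none

At 36 seats: Red 8, Blue 4, Green 5, Gold 6, Silver 13.
At 37 seats: Red 8, Blue 4, Green 5, Gold 7, Silver 13.
No department's allocation decreased.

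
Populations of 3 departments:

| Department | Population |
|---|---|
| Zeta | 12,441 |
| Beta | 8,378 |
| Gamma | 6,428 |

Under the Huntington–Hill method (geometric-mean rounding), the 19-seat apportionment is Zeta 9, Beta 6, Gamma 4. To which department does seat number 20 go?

Gamma

Priority for the next seat is population ÷ (√(s·(s+1))).
Priorities: Zeta 1311.397, Beta 1292.753, Gamma 1437.344.
Highest priority: Gamma.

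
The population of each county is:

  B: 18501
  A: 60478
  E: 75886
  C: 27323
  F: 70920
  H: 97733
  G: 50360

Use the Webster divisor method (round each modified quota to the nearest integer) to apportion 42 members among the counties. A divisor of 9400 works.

With modified divisor 9400: modified quotas B 1.968, A 6.434, E 8.073, C 2.907, F 7.545, H 10.397, G 5.357.
Rounding to the nearest integer: B 2, A 6, E 8, C 3, F 8, H 10, G 5 (total 42).

B=2, A=6, E=8, C=3, F=8, H=10, G=5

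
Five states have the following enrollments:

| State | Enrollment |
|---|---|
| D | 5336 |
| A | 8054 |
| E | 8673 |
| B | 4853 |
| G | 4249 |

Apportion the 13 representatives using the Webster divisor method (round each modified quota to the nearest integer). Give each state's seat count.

Standard divisor 31165/13 ≈ 2397.308; standard quotas: D 2.226, A 3.360, E 3.618, B 2.024, G 1.772.
Rounding to the nearest integer gives D 2, A 3, E 4, B 2, G 2 — total 13, matching the house size, so no adjustment is needed.

D=2, A=3, E=4, B=2, G=2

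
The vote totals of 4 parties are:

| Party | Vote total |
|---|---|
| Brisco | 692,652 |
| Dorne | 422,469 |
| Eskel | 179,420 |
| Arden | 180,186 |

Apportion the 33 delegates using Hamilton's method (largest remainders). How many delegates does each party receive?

Brisco: 16, Dorne: 9, Eskel: 4, Arden: 4

Standard divisor: 1474727 ÷ 33 ≈ 44688.697.
Standard quotas: Brisco 15.4995, Dorne 9.4536, Eskel 4.0149, Arden 4.0320.
Lower quotas: Brisco 15, Dorne 9, Eskel 4, Arden 4 (sum 32, leaving 1 seat).
Remainders in descending order: Brisco 0.4995, Dorne 0.4536, Arden 0.0320, Eskel 0.0149.
Largest remainder: Brisco receives the extra seat.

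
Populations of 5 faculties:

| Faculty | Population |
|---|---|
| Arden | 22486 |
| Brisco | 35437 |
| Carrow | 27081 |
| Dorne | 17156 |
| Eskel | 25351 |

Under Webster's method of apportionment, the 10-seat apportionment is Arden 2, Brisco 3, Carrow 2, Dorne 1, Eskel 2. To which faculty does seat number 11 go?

Dorne

Priority for the next seat is population ÷ (current seats + 0.5).
Priorities: Arden 8994.400, Brisco 10124.857, Carrow 10832.400, Dorne 11437.333, Eskel 10140.400.
Highest priority: Dorne.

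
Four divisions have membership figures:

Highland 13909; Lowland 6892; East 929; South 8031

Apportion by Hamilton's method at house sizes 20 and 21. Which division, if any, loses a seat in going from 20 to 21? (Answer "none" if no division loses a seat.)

At 20 seats: Highland 9, Lowland 5, East 1, South 5.
At 21 seats: Highland 10, Lowland 5, East 0, South 6.
East drops from 1 to 0.

East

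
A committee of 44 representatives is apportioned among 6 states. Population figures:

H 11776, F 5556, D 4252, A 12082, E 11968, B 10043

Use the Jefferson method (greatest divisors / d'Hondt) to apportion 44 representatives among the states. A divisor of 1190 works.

H 9, F 4, D 3, A 10, E 10, B 8

With modified divisor 1190: modified quotas H 9.896, F 4.669, D 3.573, A 10.153, E 10.057, B 8.439.
Rounding down: H 9, F 4, D 3, A 10, E 10, B 8 (total 44).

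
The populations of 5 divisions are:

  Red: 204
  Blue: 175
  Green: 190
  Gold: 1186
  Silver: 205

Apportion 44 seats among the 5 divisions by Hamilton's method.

Red 4; Blue 4; Green 4; Gold 27; Silver 5

The standard divisor is 1960/44 ≈ 44.545.
Standard quotas: Red 4.580, Blue 3.929, Green 4.265, Gold 26.624, Silver 4.602.
Lower quotas: Red 4, Blue 3, Green 4, Gold 26, Silver 4 (sum 41, leaving 3 seats).
Remainders in descending order: Blue 0.929, Gold 0.624, Silver 0.602, Red 0.580, Green 0.265.
The surplus seats go to Blue, Gold, Silver.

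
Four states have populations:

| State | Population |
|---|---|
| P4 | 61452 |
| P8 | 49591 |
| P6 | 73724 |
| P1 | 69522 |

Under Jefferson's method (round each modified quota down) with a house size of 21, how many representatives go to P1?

Standard divisor 254289/21 ≈ 12109; standard quotas: P4 5.075, P8 4.095, P6 6.088, P1 5.741.
Rounding down gives 5, 4, 6, 5 = 20 seats, so the divisor must be adjusted.
With modified divisor 11100: modified quotas P4 5.536, P8 4.468, P6 6.642, P1 6.263.
Rounding down: P4 5, P8 4, P6 6, P1 6 (total 21).
P1 receives 6.

6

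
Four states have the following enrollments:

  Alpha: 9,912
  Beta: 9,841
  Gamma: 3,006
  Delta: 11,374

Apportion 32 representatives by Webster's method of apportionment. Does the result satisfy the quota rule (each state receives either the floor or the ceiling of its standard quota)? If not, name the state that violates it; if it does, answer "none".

none

Standard quotas: Alpha 9.293, Beta 9.226, Gamma 2.818, Delta 10.663.
Webster allocation: Alpha 9, Beta 9, Gamma 3, Delta 11.
Every allocation lies between the lower and upper quota.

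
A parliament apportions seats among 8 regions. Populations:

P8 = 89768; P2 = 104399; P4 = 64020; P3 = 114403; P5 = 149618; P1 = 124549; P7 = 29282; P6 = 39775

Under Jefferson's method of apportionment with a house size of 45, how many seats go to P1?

Standard divisor 715814/45 ≈ 15906.978; standard quotas: P8 5.643, P2 6.563, P4 4.025, P3 7.192, P5 9.406, P1 7.830, P7 1.841, P6 2.500.
Rounding down gives 5, 6, 4, 7, 9, 7, 1, 2 = 41 seats, so the divisor must be adjusted.
With modified divisor 14800: modified quotas P8 6.065, P2 7.054, P4 4.326, P3 7.730, P5 10.109, P1 8.415, P7 1.979, P6 2.688.
Rounding down: P8 6, P2 7, P4 4, P3 7, P5 10, P1 8, P7 1, P6 2 (total 45).
P1 receives 8.

8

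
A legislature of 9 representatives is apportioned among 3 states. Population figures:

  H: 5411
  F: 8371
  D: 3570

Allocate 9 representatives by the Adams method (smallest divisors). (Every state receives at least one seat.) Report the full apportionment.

Standard divisor 17352/9 ≈ 1928; standard quotas: H 2.807, F 4.342, D 1.852.
Rounding up gives 3, 5, 2 = 10 seats, so the divisor must be adjusted.
With modified divisor 2400: modified quotas H 2.255, F 3.488, D 1.488.
Rounding up: H 3, F 4, D 2 (total 9).

H 3, F 4, D 2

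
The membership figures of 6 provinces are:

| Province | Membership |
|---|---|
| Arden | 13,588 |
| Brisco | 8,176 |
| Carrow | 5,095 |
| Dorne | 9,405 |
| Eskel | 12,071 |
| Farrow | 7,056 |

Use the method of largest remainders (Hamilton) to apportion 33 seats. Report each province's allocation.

Arden=8, Brisco=5, Carrow=3, Dorne=6, Eskel=7, Farrow=4

The standard divisor is 55391/33 ≈ 1678.515.
Standard quotas: Arden 8.0953, Brisco 4.8710, Carrow 3.0354, Dorne 5.6032, Eskel 7.1915, Farrow 4.2037.
Lower quotas: Arden 8, Brisco 4, Carrow 3, Dorne 5, Eskel 7, Farrow 4 (sum 31, leaving 2 seats).
Remainders in descending order: Brisco 0.8710, Dorne 0.6032, Farrow 0.2037, Eskel 0.1915, Arden 0.0953, Carrow 0.0354.
The surplus seats go to Brisco, Dorne.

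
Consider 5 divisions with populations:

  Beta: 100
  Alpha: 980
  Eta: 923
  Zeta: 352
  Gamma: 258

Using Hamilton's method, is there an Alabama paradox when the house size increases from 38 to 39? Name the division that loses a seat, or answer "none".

Beta

At 38 seats: Beta 2, Alpha 14, Eta 13, Zeta 5, Gamma 4.
At 39 seats: Beta 1, Alpha 15, Eta 14, Zeta 5, Gamma 4.
Beta drops from 2 to 1.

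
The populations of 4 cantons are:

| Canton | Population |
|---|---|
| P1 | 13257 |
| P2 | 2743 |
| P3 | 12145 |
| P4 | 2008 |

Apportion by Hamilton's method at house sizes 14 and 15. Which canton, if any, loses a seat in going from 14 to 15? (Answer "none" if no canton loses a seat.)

none

At 14 seats: P1 6, P2 1, P3 6, P4 1.
At 15 seats: P1 7, P2 1, P3 6, P4 1.
No canton's allocation decreased.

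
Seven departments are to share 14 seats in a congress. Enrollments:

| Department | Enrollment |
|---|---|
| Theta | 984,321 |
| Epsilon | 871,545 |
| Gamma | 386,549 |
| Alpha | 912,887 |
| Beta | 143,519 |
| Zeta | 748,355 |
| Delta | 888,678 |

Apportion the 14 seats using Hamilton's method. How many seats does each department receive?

Theta 3, Epsilon 2, Gamma 1, Alpha 3, Beta 0, Zeta 2, Delta 3

Total 4935854; standard divisor 4935854/14 = 352561.
Standard quotas: Theta 2.7919, Epsilon 2.4720, Gamma 1.0964, Alpha 2.5893, Beta 0.4071, Zeta 2.1226, Delta 2.5206.
Lower quotas: Theta 2, Epsilon 2, Gamma 1, Alpha 2, Beta 0, Zeta 2, Delta 2 (sum 11, leaving 3 seats).
Remainders in descending order: Theta 0.7919, Alpha 0.5893, Delta 0.5206, Epsilon 0.4720, Beta 0.4071, Zeta 0.1226, Gamma 0.0964.
Largest remainders: Theta, Alpha, Delta receive the extra seats.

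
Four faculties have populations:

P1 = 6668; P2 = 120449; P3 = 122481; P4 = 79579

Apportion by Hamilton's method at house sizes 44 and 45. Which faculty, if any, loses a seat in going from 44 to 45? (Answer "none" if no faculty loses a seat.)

At 44 seats: P1 1, P2 16, P3 16, P4 11.
At 45 seats: P1 1, P2 16, P3 17, P4 11.
No faculty's allocation decreased.

none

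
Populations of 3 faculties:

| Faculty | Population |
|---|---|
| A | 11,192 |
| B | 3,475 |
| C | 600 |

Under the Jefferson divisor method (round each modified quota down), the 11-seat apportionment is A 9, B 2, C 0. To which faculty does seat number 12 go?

B

Priority for the next seat is population ÷ (current seats + 1).
Priorities: A 1119.200, B 1158.333, C 600.000.
Highest priority: B.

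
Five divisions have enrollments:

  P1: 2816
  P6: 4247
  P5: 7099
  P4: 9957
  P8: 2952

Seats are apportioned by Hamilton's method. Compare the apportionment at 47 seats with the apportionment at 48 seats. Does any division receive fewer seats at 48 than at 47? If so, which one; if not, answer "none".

P6

At 47 seats: P1 5, P6 8, P5 12, P4 17, P8 5.
At 48 seats: P1 5, P6 7, P5 13, P4 18, P8 5.
P6 drops from 8 to 7.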